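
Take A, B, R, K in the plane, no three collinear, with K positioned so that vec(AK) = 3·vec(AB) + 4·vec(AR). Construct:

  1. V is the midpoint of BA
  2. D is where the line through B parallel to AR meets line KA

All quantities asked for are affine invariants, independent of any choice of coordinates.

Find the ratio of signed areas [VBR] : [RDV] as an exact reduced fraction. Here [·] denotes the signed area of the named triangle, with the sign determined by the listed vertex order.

[VBR]:[RDV] = -3/7

Choose coordinates A = (0, 0), B = (1, 0), R = (0, 1), K = (3, 4).
1. V is the midpoint of BA ⇒ V = (1/2, 0)
2. D is where the line through B parallel to AR meets line KA ⇒ D = (1, 4/3)
2·[VBR] = 1/2, 2·[RDV] = -7/6
[VBR]:[RDV] = 1/2:-7/6 = -3/7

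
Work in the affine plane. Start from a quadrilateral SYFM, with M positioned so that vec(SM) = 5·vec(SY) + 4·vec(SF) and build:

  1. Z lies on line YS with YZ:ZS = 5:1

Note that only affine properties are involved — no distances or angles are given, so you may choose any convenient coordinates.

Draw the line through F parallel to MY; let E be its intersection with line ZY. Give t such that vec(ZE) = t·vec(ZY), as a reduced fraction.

Assign S = (0, 0), Y = (1, 0), F = (0, 1), M = (5, 4) — the answer is frame-independent, so this choice is without loss of generality.
1. Z lies on line YS with YZ:ZS = 5:1 ⇒ Z = (1/6, 0)
through F parallel to MY: direction (-4, -4); meets ZY at E = (-1, 0)
E = Z + t·(Y−Z) with t = -7/5

t = -7/5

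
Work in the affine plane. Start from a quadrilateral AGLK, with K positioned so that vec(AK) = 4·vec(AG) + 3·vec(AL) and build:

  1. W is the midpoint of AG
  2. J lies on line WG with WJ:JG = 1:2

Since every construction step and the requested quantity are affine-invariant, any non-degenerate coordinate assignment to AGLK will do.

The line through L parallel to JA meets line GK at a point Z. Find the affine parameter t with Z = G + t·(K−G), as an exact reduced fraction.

t = 1/3

Work in coordinates with A = (0, 0), G = (1, 0), L = (0, 1), K = (4, 3).
1. W is the midpoint of AG ⇒ W = (1/2, 0)
2. J lies on line WG with WJ:JG = 1:2 ⇒ J = (2/3, 0)
through L parallel to JA: direction (-2/3, 0); meets GK at Z = (2, 1)
Z = G + t·(K−G) with t = 1/3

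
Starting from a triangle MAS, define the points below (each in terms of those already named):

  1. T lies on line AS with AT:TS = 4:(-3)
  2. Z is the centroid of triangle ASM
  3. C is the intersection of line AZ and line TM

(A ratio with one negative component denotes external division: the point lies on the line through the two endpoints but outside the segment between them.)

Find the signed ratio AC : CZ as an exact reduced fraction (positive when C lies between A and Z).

Assign M = (0, 0), A = (1, 0), S = (0, 1) — the answer is frame-independent, so this choice is without loss of generality.
1. T lies on line AS with AT:TS = 4:(-3) ⇒ T = (-3, 4)
2. Z is the centroid of triangle ASM ⇒ Z = (1/3, 1/3)
3. C is the intersection of line AZ and line TM ⇒ C = (-3/5, 4/5)
C = A + t·(Z−A) with t = 12/5, so AC:CZ = t:(1−t) = 12/5:-7/5

AC:CZ = -12/7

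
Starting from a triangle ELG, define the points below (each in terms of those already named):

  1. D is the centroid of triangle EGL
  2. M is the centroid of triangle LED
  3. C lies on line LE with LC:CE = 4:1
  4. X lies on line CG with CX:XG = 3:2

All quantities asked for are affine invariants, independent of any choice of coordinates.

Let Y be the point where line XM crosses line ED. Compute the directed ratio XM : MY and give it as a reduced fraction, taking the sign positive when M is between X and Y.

XM:MY = -64/25

Assign E = (0, 0), L = (1, 0), G = (0, 1) — the answer is frame-independent, so this choice is without loss of generality.
1. D is the centroid of triangle EGL ⇒ D = (1/3, 1/3)
2. M is the centroid of triangle LED ⇒ M = (4/9, 1/9)
3. C lies on line LE with LC:CE = 4:1 ⇒ C = (1/5, 0)
4. X lies on line CG with CX:XG = 3:2 ⇒ X = (2/25, 3/5)
line XM meets ED at Y = (29/96, 29/96)
M = X + t·(Y−X) with t = 64/39, so XM:MY = 64/39:-25/39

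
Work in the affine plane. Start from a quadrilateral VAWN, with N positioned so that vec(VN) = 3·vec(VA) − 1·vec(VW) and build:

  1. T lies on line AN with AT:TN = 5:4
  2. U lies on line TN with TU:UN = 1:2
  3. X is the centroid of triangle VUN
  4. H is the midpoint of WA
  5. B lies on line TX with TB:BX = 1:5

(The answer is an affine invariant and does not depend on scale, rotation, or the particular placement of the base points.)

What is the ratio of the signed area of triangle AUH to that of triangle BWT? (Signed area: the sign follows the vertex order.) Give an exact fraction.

Set V = (0, 0), A = (1, 0), W = (0, 1), N = (3, -1); any affine frame gives the same invariant.
1. T lies on line AN with AT:TN = 5:4 ⇒ T = (19/9, -5/9)
2. U lies on line TN with TU:UN = 1:2 ⇒ U = (65/27, -19/27)
3. X is the centroid of triangle VUN ⇒ X = (146/81, -46/81)
4. H is the midpoint of WA ⇒ H = (1/2, 1/2)
5. B lies on line TX with TB:BX = 1:5 ⇒ B = (1001/486, -271/486)
2·[AUH] = 19/54, 2·[BWT] = -41/486
[AUH]:[BWT] = 19/54:-41/486 = -171/41

[AUH]:[BWT] = -171/41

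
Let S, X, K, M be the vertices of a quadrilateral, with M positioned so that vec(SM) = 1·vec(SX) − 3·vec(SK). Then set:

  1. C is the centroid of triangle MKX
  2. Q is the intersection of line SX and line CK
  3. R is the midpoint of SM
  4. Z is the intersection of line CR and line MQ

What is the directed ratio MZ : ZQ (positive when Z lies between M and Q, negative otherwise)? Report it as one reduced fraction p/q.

Set S = (0, 0), X = (1, 0), K = (0, 1), M = (1, -3); any affine frame gives the same invariant.
1. C is the centroid of triangle MKX ⇒ C = (2/3, -2/3)
2. Q is the intersection of line SX and line CK ⇒ Q = (2/5, 0)
3. R is the midpoint of SM ⇒ R = (1/2, -3/2)
4. Z is the intersection of line CR and line MQ ⇒ Z = (3/5, -1)
Z = M + t·(Q−M) with t = 2/3, so MZ:ZQ = t:(1−t) = 2/3:1/3

MZ:ZQ = 2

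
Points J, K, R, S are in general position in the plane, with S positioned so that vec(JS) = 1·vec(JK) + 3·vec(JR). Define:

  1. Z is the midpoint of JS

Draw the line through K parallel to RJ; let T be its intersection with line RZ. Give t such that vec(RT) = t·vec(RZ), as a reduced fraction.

t = 2

Choose coordinates J = (0, 0), K = (1, 0), R = (0, 1), S = (1, 3).
1. Z is the midpoint of JS ⇒ Z = (1/2, 3/2)
through K parallel to RJ: direction (0, -1); meets RZ at T = (1, 2)
T = R + t·(Z−R) with t = 2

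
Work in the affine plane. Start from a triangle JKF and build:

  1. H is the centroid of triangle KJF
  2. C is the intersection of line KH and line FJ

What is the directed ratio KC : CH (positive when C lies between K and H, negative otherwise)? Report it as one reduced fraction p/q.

Choose coordinates J = (0, 0), K = (1, 0), F = (0, 1).
1. H is the centroid of triangle KJF ⇒ H = (1/3, 1/3)
2. C is the intersection of line KH and line FJ ⇒ C = (0, 1/2)
C = K + t·(H−K) with t = 3/2, so KC:CH = t:(1−t) = 3/2:-1/2

KC:CH = -3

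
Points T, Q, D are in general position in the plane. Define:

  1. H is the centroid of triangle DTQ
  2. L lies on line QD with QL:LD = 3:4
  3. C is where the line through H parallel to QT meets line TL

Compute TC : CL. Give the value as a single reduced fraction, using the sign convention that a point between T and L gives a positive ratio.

Set T = (0, 0), Q = (1, 0), D = (0, 1); any affine frame gives the same invariant.
1. H is the centroid of triangle DTQ ⇒ H = (1/3, 1/3)
2. L lies on line QD with QL:LD = 3:4 ⇒ L = (4/7, 3/7)
3. C is where the line through H parallel to QT meets line TL ⇒ C = (4/9, 1/3)
C = T + t·(L−T) with t = 7/9, so TC:CL = t:(1−t) = 7/9:2/9

TC:CL = 7/2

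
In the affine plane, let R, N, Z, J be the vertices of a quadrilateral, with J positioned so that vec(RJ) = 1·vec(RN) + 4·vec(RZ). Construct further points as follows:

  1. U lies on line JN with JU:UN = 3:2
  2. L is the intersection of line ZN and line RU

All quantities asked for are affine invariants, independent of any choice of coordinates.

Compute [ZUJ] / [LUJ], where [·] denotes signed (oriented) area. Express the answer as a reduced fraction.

[ZUJ]:[LUJ] = 13/8

Work in coordinates with R = (0, 0), N = (1, 0), Z = (0, 1), J = (1, 4).
1. U lies on line JN with JU:UN = 3:2 ⇒ U = (1, 8/5)
2. L is the intersection of line ZN and line RU ⇒ L = (5/13, 8/13)
2·[ZUJ] = 12/5, 2·[LUJ] = 96/65
[ZUJ]:[LUJ] = 12/5:96/65 = 13/8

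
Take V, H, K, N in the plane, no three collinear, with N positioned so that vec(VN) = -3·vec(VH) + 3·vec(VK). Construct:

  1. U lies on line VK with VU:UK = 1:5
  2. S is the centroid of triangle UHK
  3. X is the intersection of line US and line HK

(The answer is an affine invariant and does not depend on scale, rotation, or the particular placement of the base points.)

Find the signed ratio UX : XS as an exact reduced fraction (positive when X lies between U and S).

UX:XS = -3

Choose coordinates V = (0, 0), H = (1, 0), K = (0, 1), N = (-3, 3).
1. U lies on line VK with VU:UK = 1:5 ⇒ U = (0, 1/6)
2. S is the centroid of triangle UHK ⇒ S = (1/3, 7/18)
3. X is the intersection of line US and line HK ⇒ X = (1/2, 1/2)
X = U + t·(S−U) with t = 3/2, so UX:XS = t:(1−t) = 3/2:-1/2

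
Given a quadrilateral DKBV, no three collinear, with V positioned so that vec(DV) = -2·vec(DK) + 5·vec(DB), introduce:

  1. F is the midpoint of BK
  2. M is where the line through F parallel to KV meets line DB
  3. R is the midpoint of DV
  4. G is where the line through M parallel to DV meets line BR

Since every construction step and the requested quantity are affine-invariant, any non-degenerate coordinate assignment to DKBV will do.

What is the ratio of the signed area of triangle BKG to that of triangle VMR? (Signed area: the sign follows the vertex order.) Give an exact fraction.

Choose coordinates D = (0, 0), K = (1, 0), B = (0, 1), V = (-2, 5).
1. F is the midpoint of BK ⇒ F = (1/2, 1/2)
2. M is where the line through F parallel to KV meets line DB ⇒ M = (0, 4/3)
3. R is the midpoint of DV ⇒ R = (-1, 5/2)
4. G is where the line through M parallel to DV meets line BR ⇒ G = (1/3, 1/2)
2·[BKG] = -1/6, 2·[VMR] = -4/3
[BKG]:[VMR] = -1/6:-4/3 = 1/8

[BKG]:[VMR] = 1/8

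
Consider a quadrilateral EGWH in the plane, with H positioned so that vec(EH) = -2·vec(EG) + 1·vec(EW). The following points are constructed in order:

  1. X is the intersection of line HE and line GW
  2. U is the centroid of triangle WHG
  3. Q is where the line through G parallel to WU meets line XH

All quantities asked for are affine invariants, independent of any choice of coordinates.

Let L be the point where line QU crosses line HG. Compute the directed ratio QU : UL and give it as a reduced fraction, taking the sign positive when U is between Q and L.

QU:UL = -3

Work in coordinates with E = (0, 0), G = (1, 0), W = (0, 1), H = (-2, 1).
1. X is the intersection of line HE and line GW ⇒ X = (2, -1)
2. U is the centroid of triangle WHG ⇒ U = (-1/3, 2/3)
3. Q is where the line through G parallel to WU meets line XH ⇒ Q = (2/3, -1/3)
line QU meets HG at L = (0, 1/3)
U = Q + t·(L−Q) with t = 3/2, so QU:UL = 3/2:-1/2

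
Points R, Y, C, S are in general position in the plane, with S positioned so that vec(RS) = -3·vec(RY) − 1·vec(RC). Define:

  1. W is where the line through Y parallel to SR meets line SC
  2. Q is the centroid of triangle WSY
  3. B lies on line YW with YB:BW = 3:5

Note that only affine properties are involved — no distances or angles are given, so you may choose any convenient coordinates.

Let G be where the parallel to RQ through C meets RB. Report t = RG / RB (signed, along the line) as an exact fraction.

t = -72/17

Set R = (0, 0), Y = (1, 0), C = (0, 1), S = (-3, -1); any affine frame gives the same invariant.
1. W is where the line through Y parallel to SR meets line SC ⇒ W = (-4, -5/3)
2. Q is the centroid of triangle WSY ⇒ Q = (-2, -8/9)
3. B lies on line YW with YB:BW = 3:5 ⇒ B = (-7/8, -5/8)
through C parallel to RQ: direction (-2, -8/9); meets RB at G = (63/17, 45/17)
G = R + t·(B−R) with t = -72/17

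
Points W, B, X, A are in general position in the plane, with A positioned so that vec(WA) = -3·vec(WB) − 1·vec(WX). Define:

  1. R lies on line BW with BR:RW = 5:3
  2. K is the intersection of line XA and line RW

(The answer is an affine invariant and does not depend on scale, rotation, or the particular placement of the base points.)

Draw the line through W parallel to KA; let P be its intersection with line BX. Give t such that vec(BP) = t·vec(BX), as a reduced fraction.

t = 2/5

Assign W = (0, 0), B = (1, 0), X = (0, 1), A = (-3, -1) — the answer is frame-independent, so this choice is without loss of generality.
1. R lies on line BW with BR:RW = 5:3 ⇒ R = (3/8, 0)
2. K is the intersection of line XA and line RW ⇒ K = (-3/2, 0)
through W parallel to KA: direction (-3/2, -1); meets BX at P = (3/5, 2/5)
P = B + t·(X−B) with t = 2/5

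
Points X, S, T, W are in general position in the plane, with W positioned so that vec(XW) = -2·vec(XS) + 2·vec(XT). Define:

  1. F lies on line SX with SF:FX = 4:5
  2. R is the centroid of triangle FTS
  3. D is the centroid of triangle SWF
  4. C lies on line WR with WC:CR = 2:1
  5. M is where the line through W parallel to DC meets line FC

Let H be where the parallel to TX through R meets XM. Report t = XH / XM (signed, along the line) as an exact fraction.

t = -35/282

Set X = (0, 0), S = (1, 0), T = (0, 1), W = (-2, 2); any affine frame gives the same invariant.
1. F lies on line SX with SF:FX = 4:5 ⇒ F = (5/9, 0)
2. R is the centroid of triangle FTS ⇒ R = (14/27, 1/3)
3. D is the centroid of triangle SWF ⇒ D = (-4/27, 2/3)
4. C lies on line WR with WC:CR = 2:1 ⇒ C = (-26/81, 8/9)
5. M is where the line through W parallel to DC meets line FC ⇒ M = (-188/45, 24/5)
through R parallel to TX: direction (0, -1); meets XM at H = (14/27, -28/47)
H = X + t·(M−X) with t = -35/282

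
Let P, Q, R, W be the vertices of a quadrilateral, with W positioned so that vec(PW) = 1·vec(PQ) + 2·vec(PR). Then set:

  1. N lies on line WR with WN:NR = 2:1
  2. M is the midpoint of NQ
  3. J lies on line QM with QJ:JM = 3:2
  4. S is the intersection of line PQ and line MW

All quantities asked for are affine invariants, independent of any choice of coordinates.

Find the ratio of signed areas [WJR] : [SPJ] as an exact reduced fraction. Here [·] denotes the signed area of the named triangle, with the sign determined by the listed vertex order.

[WJR]:[SPJ] = 7

Choose coordinates P = (0, 0), Q = (1, 0), R = (0, 1), W = (1, 2).
1. N lies on line WR with WN:NR = 2:1 ⇒ N = (1/3, 4/3)
2. M is the midpoint of NQ ⇒ M = (2/3, 2/3)
3. J lies on line QM with QJ:JM = 3:2 ⇒ J = (4/5, 2/5)
4. S is the intersection of line PQ and line MW ⇒ S = (1/2, 0)
2·[WJR] = -7/5, 2·[SPJ] = -1/5
[WJR]:[SPJ] = -7/5:-1/5 = 7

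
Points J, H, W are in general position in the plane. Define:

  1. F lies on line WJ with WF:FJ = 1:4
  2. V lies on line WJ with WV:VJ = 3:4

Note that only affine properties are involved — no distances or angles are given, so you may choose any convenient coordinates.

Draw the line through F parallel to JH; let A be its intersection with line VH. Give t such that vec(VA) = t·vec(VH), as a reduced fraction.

Set J = (0, 0), H = (1, 0), W = (0, 1); any affine frame gives the same invariant.
1. F lies on line WJ with WF:FJ = 1:4 ⇒ F = (0, 4/5)
2. V lies on line WJ with WV:VJ = 3:4 ⇒ V = (0, 4/7)
through F parallel to JH: direction (1, 0); meets VH at A = (-2/5, 4/5)
A = V + t·(H−V) with t = -2/5

t = -2/5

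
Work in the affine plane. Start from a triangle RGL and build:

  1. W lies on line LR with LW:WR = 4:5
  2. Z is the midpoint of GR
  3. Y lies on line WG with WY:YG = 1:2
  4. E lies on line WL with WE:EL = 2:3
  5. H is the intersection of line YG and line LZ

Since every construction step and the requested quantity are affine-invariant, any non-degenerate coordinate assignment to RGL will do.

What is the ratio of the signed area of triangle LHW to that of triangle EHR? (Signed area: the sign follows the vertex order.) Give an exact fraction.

[LHW]:[EHR] = 20/33

Work in coordinates with R = (0, 0), G = (1, 0), L = (0, 1).
1. W lies on line LR with LW:WR = 4:5 ⇒ W = (0, 5/9)
2. Z is the midpoint of GR ⇒ Z = (1/2, 0)
3. Y lies on line WG with WY:YG = 1:2 ⇒ Y = (1/3, 10/27)
4. E lies on line WL with WE:EL = 2:3 ⇒ E = (0, 11/15)
5. H is the intersection of line YG and line LZ ⇒ H = (4/13, 5/13)
2·[LHW] = -16/117, 2·[EHR] = -44/195
[LHW]:[EHR] = -16/117:-44/195 = 20/33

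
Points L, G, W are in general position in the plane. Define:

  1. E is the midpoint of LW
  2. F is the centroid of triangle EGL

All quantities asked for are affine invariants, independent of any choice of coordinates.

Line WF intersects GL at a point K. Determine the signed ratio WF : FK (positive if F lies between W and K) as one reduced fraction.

Assign L = (0, 0), G = (1, 0), W = (0, 1) — the answer is frame-independent, so this choice is without loss of generality.
1. E is the midpoint of LW ⇒ E = (0, 1/2)
2. F is the centroid of triangle EGL ⇒ F = (1/3, 1/6)
line WF meets GL at K = (2/5, 0)
F = W + t·(K−W) with t = 5/6, so WF:FK = 5/6:1/6

WF:FK = 5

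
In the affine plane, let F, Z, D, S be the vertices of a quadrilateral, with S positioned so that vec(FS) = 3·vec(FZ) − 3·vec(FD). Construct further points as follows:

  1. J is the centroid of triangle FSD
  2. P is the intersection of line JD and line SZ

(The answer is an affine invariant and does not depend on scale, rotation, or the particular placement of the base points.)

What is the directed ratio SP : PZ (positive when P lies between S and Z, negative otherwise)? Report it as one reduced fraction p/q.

SP:PZ = -3/2

Choose coordinates F = (0, 0), Z = (1, 0), D = (0, 1), S = (3, -3).
1. J is the centroid of triangle FSD ⇒ J = (1, -2/3)
2. P is the intersection of line JD and line SZ ⇒ P = (-3, 6)
P = S + t·(Z−S) with t = 3, so SP:PZ = t:(1−t) = 3:-2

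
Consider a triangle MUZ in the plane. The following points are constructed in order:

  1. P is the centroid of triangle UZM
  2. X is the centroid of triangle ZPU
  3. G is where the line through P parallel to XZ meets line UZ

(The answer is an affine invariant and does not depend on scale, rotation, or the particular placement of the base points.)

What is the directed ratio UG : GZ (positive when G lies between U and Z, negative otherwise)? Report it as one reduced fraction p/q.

UG:GZ = -2

Set M = (0, 0), U = (1, 0), Z = (0, 1); any affine frame gives the same invariant.
1. P is the centroid of triangle UZM ⇒ P = (1/3, 1/3)
2. X is the centroid of triangle ZPU ⇒ X = (4/9, 4/9)
3. G is where the line through P parallel to XZ meets line UZ ⇒ G = (-1, 2)
G = U + t·(Z−U) with t = 2, so UG:GZ = t:(1−t) = 2:-1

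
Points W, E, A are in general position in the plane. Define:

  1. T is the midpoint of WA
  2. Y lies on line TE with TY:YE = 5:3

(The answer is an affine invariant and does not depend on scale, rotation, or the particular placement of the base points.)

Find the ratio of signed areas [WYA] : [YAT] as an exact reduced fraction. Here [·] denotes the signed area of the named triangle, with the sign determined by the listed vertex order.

Set W = (0, 0), E = (1, 0), A = (0, 1); any affine frame gives the same invariant.
1. T is the midpoint of WA ⇒ T = (0, 1/2)
2. Y lies on line TE with TY:YE = 5:3 ⇒ Y = (5/8, 3/16)
2·[WYA] = 5/8, 2·[YAT] = 5/16
[WYA]:[YAT] = 5/8:5/16 = 2

[WYA]:[YAT] = 2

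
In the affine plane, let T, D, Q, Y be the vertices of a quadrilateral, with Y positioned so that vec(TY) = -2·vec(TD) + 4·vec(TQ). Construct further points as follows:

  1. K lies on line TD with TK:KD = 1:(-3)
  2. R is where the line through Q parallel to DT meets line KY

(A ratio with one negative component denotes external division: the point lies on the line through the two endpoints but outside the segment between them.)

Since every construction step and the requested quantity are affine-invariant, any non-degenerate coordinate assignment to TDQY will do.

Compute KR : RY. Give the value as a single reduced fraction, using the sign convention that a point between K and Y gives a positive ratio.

KR:RY = 1/3

Assign T = (0, 0), D = (1, 0), Q = (0, 1), Y = (-2, 4) — the answer is frame-independent, so this choice is without loss of generality.
1. K lies on line TD with TK:KD = 1:(-3) ⇒ K = (-1/2, 0)
2. R is where the line through Q parallel to DT meets line KY ⇒ R = (-7/8, 1)
R = K + t·(Y−K) with t = 1/4, so KR:RY = t:(1−t) = 1/4:3/4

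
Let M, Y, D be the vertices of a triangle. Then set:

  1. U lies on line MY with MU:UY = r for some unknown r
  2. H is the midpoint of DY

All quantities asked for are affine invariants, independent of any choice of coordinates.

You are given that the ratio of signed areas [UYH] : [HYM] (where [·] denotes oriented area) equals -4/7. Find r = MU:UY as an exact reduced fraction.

Work in coordinates with M = (0, 0), Y = (1, 0), D = (0, 1).
1. With MU:UY = r, write λ = r/(r+1) so U = M + λ·(Y−M); U is affine-linear in λ
2. H is the midpoint of DY ⇒ H = (1/2, 1/2)
Every point depending on U is an affine combination of U and λ-independent points, so each such coordinate is linear in λ; the λ² term in each signed area is a multiple of (Y−M)×(Y−M) = 0, so 2·[UYH] and 2·[HYM] are each linear in λ. Evaluating at λ=0 and λ=1:
  2·[UYH] = -1/2·λ + 1/2,   2·[HYM] = -1/2
So [UYH]:[HYM] = (-1/2·λ + 1/2) / (-1/2). Setting this equal to -4/7:
  -1/2·λ + 1/2 = -4/7·(-1/2)  ⇒  λ = 3/7
Then r = λ/(1−λ) = (3/7)/(4/7) = 3/4. Check: with r = 3/4, U = (3/7, 0) and [UYH]:[HYM] = -4/7 as required.

r = 3/4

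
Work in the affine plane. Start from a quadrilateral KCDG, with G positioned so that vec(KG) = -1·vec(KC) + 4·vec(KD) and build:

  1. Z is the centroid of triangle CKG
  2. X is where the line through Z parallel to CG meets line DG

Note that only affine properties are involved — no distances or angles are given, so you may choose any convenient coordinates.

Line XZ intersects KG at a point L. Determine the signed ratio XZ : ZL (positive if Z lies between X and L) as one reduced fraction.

XZ:ZL = -1/2

Work in coordinates with K = (0, 0), C = (1, 0), D = (0, 1), G = (-1, 4).
1. Z is the centroid of triangle CKG ⇒ Z = (0, 4/3)
2. X is where the line through Z parallel to CG meets line DG ⇒ X = (-1/3, 2)
line XZ meets KG at L = (-2/3, 8/3)
Z = X + t·(L−X) with t = -1, so XZ:ZL = -1:2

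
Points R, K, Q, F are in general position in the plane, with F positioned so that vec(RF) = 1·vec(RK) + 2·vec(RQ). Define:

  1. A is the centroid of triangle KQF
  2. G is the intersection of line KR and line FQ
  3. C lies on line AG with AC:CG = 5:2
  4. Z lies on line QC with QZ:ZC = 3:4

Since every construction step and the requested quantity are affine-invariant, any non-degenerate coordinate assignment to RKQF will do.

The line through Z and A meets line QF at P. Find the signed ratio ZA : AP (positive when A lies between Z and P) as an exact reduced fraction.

ZA:AP = -43/49

Choose coordinates R = (0, 0), K = (1, 0), Q = (0, 1), F = (1, 2).
1. A is the centroid of triangle KQF ⇒ A = (2/3, 1)
2. G is the intersection of line KR and line FQ ⇒ G = (-1, 0)
3. C lies on line AG with AC:CG = 5:2 ⇒ C = (-11/21, 2/7)
4. Z lies on line QC with QZ:ZC = 3:4 ⇒ Z = (-11/49, 34/49)
line ZA meets QF at P = (-15/43, 28/43)
A = Z + t·(P−Z) with t = -43/6, so ZA:AP = -43/6:49/6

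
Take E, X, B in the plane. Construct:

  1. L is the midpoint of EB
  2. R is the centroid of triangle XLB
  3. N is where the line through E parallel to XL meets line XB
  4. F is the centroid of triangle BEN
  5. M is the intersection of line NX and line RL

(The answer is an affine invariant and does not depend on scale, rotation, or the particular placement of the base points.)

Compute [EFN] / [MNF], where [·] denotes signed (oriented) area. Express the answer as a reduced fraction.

Assign E = (0, 0), X = (1, 0), B = (0, 1) — the answer is frame-independent, so this choice is without loss of generality.
1. L is the midpoint of EB ⇒ L = (0, 1/2)
2. R is the centroid of triangle XLB ⇒ R = (1/3, 1/2)
3. N is where the line through E parallel to XL meets line XB ⇒ N = (2, -1)
4. F is the centroid of triangle BEN ⇒ F = (2/3, 0)
5. M is the intersection of line NX and line RL ⇒ M = (1/2, 1/2)
2·[EFN] = -2/3, 2·[MNF] = -1/2
[EFN]:[MNF] = -2/3:-1/2 = 4/3

[EFN]:[MNF] = 4/3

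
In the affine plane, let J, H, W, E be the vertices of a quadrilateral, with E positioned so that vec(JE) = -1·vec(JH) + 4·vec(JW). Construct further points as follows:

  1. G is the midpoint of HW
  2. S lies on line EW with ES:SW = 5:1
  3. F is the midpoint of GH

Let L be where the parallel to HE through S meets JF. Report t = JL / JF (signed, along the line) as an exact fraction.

Work in coordinates with J = (0, 0), H = (1, 0), W = (0, 1), E = (-1, 4).
1. G is the midpoint of HW ⇒ G = (1/2, 1/2)
2. S lies on line EW with ES:SW = 5:1 ⇒ S = (-1/6, 3/2)
3. F is the midpoint of GH ⇒ F = (3/4, 1/4)
through S parallel to HE: direction (-2, 4); meets JF at L = (1/2, 1/6)
L = J + t·(F−J) with t = 2/3

t = 2/3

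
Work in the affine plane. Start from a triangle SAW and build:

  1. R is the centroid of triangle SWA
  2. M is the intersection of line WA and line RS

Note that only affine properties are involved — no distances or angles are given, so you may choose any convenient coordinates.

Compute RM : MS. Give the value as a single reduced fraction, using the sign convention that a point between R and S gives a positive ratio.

RM:MS = -1/3

Assign S = (0, 0), A = (1, 0), W = (0, 1) — the answer is frame-independent, so this choice is without loss of generality.
1. R is the centroid of triangle SWA ⇒ R = (1/3, 1/3)
2. M is the intersection of line WA and line RS ⇒ M = (1/2, 1/2)
M = R + t·(S−R) with t = -1/2, so RM:MS = t:(1−t) = -1/2:3/2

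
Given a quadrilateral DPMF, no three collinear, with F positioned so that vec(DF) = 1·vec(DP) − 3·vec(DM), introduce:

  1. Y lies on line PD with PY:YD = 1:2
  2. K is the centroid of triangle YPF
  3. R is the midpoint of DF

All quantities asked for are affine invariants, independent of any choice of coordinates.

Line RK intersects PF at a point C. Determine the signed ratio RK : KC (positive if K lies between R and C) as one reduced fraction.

RK:KC = 7/2

Choose coordinates D = (0, 0), P = (1, 0), M = (0, 1), F = (1, -3).
1. Y lies on line PD with PY:YD = 1:2 ⇒ Y = (2/3, 0)
2. K is the centroid of triangle YPF ⇒ K = (8/9, -1)
3. R is the midpoint of DF ⇒ R = (1/2, -3/2)
line RK meets PF at C = (1, -6/7)
K = R + t·(C−R) with t = 7/9, so RK:KC = 7/9:2/9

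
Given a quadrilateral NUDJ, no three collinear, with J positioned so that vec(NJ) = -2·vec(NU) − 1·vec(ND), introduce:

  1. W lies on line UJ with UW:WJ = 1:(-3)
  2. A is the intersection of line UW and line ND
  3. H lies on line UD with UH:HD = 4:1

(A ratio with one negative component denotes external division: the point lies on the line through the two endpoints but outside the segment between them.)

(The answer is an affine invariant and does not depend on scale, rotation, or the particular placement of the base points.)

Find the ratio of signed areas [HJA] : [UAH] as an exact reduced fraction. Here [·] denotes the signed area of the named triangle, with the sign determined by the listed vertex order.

[HJA]:[UAH] = -2

Set N = (0, 0), U = (1, 0), D = (0, 1), J = (-2, -1); any affine frame gives the same invariant.
1. W lies on line UJ with UW:WJ = 1:(-3) ⇒ W = (5/2, 1/2)
2. A is the intersection of line UW and line ND ⇒ A = (0, -1/3)
3. H lies on line UD with UH:HD = 4:1 ⇒ H = (1/5, 4/5)
2·[HJA] = 32/15, 2·[UAH] = -16/15
[HJA]:[UAH] = 32/15:-16/15 = -2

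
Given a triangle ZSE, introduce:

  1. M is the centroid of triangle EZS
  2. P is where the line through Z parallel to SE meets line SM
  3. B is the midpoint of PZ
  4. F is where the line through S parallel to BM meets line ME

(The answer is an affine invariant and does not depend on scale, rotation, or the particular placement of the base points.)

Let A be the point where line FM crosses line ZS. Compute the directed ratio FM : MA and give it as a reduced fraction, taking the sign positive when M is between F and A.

Choose coordinates Z = (0, 0), S = (1, 0), E = (0, 1).
1. M is the centroid of triangle EZS ⇒ M = (1/3, 1/3)
2. P is where the line through Z parallel to SE meets line SM ⇒ P = (-1, 1)
3. B is the midpoint of PZ ⇒ B = (-1/2, 1/2)
4. F is where the line through S parallel to BM meets line ME ⇒ F = (4/9, 1/9)
line FM meets ZS at A = (1/2, 0)
M = F + t·(A−F) with t = -2, so FM:MA = -2:3

FM:MA = -2/3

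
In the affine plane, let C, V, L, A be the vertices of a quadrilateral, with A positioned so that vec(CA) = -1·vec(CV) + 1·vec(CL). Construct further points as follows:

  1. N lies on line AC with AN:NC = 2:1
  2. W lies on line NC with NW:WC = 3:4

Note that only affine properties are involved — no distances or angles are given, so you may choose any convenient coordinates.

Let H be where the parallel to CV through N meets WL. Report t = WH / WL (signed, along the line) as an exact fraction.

t = 3/17

Set C = (0, 0), V = (1, 0), L = (0, 1), A = (-1, 1); any affine frame gives the same invariant.
1. N lies on line AC with AN:NC = 2:1 ⇒ N = (-1/3, 1/3)
2. W lies on line NC with NW:WC = 3:4 ⇒ W = (-4/21, 4/21)
through N parallel to CV: direction (1, 0); meets WL at H = (-8/51, 1/3)
H = W + t·(L−W) with t = 3/17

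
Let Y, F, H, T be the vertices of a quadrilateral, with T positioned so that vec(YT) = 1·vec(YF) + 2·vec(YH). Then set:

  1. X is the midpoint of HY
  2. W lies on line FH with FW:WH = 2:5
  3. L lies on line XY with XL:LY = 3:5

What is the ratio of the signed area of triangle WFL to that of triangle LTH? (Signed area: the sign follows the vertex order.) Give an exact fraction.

[WFL]:[LTH] = -2/7

Set Y = (0, 0), F = (1, 0), H = (0, 1), T = (1, 2); any affine frame gives the same invariant.
1. X is the midpoint of HY ⇒ X = (0, 1/2)
2. W lies on line FH with FW:WH = 2:5 ⇒ W = (5/7, 2/7)
3. L lies on line XY with XL:LY = 3:5 ⇒ L = (0, 5/16)
2·[WFL] = -11/56, 2·[LTH] = 11/16
[WFL]:[LTH] = -11/56:11/16 = -2/7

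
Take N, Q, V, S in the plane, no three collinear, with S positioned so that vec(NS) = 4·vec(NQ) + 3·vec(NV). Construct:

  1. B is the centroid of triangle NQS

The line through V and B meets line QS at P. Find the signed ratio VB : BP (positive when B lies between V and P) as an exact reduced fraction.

VB:BP = 5

Choose coordinates N = (0, 0), Q = (1, 0), V = (0, 1), S = (4, 3).
1. B is the centroid of triangle NQS ⇒ B = (5/3, 1)
line VB meets QS at P = (2, 1)
B = V + t·(P−V) with t = 5/6, so VB:BP = 5/6:1/6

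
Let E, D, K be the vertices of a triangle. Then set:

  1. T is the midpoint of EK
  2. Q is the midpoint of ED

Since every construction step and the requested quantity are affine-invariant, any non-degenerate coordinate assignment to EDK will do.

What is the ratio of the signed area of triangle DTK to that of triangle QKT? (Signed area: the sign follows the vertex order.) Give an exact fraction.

[DTK]:[QKT] = -2

Work in coordinates with E = (0, 0), D = (1, 0), K = (0, 1).
1. T is the midpoint of EK ⇒ T = (0, 1/2)
2. Q is the midpoint of ED ⇒ Q = (1/2, 0)
2·[DTK] = -1/2, 2·[QKT] = 1/4
[DTK]:[QKT] = -1/2:1/4 = -2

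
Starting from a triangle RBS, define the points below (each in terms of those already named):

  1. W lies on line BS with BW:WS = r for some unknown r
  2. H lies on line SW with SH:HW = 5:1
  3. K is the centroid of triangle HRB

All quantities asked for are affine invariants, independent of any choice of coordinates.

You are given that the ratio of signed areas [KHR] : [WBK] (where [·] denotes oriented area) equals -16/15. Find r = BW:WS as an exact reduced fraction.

r = 5/2

Choose coordinates R = (0, 0), B = (1, 0), S = (0, 1).
1. With BW:WS = r, write λ = r/(r+1) so W = B + λ·(S−B); W is affine-linear in λ
2. H lies on line SW with SH:HW = 5:1 ⇒ H is an affine combination of earlier points and hence also affine-linear in λ
3. K is the centroid of triangle HRB ⇒ K is an affine combination of earlier points and hence also affine-linear in λ
Every point depending on W is an affine combination of W and λ-independent points, so each such coordinate is linear in λ; the λ² term in each signed area is a multiple of (S−B)×(S−B) = 0, so 2·[KHR] and 2·[WBK] are each linear in λ. Evaluating at λ=0 and λ=1:
  2·[KHR] = 5/18·λ + 1/18,   2·[WBK] = -1/3·λ
So [KHR]:[WBK] = (5/18·λ + 1/18) / (-1/3·λ). Setting this equal to -16/15:
  5/18·λ + 1/18 = -16/15·(-1/3·λ)  ⇒  λ = 5/7
Then r = λ/(1−λ) = (5/7)/(2/7) = 5/2. Check: with r = 5/2, W = (2/7, 5/7) and [KHR]:[WBK] = -16/15 as required.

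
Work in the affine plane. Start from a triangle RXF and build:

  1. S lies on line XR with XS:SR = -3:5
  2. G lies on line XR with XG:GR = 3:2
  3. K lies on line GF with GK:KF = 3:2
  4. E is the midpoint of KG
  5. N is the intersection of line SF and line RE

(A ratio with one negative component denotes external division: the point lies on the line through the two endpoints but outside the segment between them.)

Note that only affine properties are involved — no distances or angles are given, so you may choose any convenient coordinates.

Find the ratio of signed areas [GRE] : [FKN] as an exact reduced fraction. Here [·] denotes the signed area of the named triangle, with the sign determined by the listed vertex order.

Assign R = (0, 0), X = (1, 0), F = (0, 1) — the answer is frame-independent, so this choice is without loss of generality.
1. S lies on line XR with XS:SR = -3:5 ⇒ S = (5/2, 0)
2. G lies on line XR with XG:GR = 3:2 ⇒ G = (2/5, 0)
3. K lies on line GF with GK:KF = 3:2 ⇒ K = (4/25, 3/5)
4. E is the midpoint of KG ⇒ E = (7/25, 3/10)
5. N is the intersection of line SF and line RE ⇒ N = (70/103, 75/103)
2·[GRE] = -3/25, 2·[FKN] = 588/2575
[GRE]:[FKN] = -3/25:588/2575 = -103/196

[GRE]:[FKN] = -103/196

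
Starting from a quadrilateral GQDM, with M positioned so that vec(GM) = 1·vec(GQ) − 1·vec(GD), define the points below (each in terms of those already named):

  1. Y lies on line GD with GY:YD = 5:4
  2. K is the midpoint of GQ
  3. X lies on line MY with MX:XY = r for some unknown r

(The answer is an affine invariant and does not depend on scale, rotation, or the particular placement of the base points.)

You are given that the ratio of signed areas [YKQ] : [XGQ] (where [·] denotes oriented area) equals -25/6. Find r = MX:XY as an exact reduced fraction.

Assign G = (0, 0), Q = (1, 0), D = (0, 1), M = (1, -1) — the answer is frame-independent, so this choice is without loss of generality.
1. Y lies on line GD with GY:YD = 5:4 ⇒ Y = (0, 5/9)
2. K is the midpoint of GQ ⇒ K = (1/2, 0)
3. With MX:XY = r, write λ = r/(r+1) so X = M + λ·(Y−M); X is affine-linear in λ
Every point depending on X is an affine combination of X and λ-independent points, so each such coordinate is linear in λ; the λ² term in each signed area is a multiple of (Y−M)×(Y−M) = 0, so 2·[YKQ] and 2·[XGQ] are each linear in λ. Evaluating at λ=0 and λ=1:
  2·[YKQ] = 5/18,   2·[XGQ] = 14/9·λ − 1
So [YKQ]:[XGQ] = (5/18) / (14/9·λ − 1). Setting this equal to -25/6:
  5/18 = -25/6·(14/9·λ − 1)  ⇒  λ = 3/5
Then r = λ/(1−λ) = (3/5)/(2/5) = 3/2. Check: with r = 3/2, X = (2/5, -1/15) and [YKQ]:[XGQ] = -25/6 as required.

r = 3/2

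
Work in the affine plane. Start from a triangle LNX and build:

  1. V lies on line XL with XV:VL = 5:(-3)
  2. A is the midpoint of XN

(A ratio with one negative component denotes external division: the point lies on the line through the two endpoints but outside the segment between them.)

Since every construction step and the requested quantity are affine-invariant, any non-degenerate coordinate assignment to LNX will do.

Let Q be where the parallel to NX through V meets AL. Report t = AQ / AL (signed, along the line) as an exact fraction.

Assign L = (0, 0), N = (1, 0), X = (0, 1) — the answer is frame-independent, so this choice is without loss of generality.
1. V lies on line XL with XV:VL = 5:(-3) ⇒ V = (0, -3/2)
2. A is the midpoint of XN ⇒ A = (1/2, 1/2)
through V parallel to NX: direction (-1, 1); meets AL at Q = (-3/4, -3/4)
Q = A + t·(L−A) with t = 5/2

t = 5/2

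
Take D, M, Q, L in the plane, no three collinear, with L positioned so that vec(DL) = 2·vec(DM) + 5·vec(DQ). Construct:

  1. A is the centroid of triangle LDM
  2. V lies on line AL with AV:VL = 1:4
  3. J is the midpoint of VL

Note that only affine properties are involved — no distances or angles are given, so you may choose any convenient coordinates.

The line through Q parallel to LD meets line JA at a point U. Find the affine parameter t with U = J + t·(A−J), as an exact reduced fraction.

t = -8/3

Assign D = (0, 0), M = (1, 0), Q = (0, 1), L = (2, 5) — the answer is frame-independent, so this choice is without loss of generality.
1. A is the centroid of triangle LDM ⇒ A = (1, 5/3)
2. V lies on line AL with AV:VL = 1:4 ⇒ V = (6/5, 7/3)
3. J is the midpoint of VL ⇒ J = (8/5, 11/3)
through Q parallel to LD: direction (-2, -5); meets JA at U = (16/5, 9)
U = J + t·(A−J) with t = -8/3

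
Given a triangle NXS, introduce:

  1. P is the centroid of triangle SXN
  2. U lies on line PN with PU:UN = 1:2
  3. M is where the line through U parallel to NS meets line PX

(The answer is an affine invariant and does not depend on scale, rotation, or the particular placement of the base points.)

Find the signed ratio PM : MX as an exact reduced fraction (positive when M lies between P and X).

PM:MX = -1/7

Assign N = (0, 0), X = (1, 0), S = (0, 1) — the answer is frame-independent, so this choice is without loss of generality.
1. P is the centroid of triangle SXN ⇒ P = (1/3, 1/3)
2. U lies on line PN with PU:UN = 1:2 ⇒ U = (2/9, 2/9)
3. M is where the line through U parallel to NS meets line PX ⇒ M = (2/9, 7/18)
M = P + t·(X−P) with t = -1/6, so PM:MX = t:(1−t) = -1/6:7/6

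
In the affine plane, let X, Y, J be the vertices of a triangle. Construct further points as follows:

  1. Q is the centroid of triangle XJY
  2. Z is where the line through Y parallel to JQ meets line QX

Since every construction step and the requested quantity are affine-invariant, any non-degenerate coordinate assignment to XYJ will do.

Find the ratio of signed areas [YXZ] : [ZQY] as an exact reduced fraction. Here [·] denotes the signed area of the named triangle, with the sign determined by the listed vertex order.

Choose coordinates X = (0, 0), Y = (1, 0), J = (0, 1).
1. Q is the centroid of triangle XJY ⇒ Q = (1/3, 1/3)
2. Z is where the line through Y parallel to JQ meets line QX ⇒ Z = (2/3, 2/3)
2·[YXZ] = -2/3, 2·[ZQY] = 1/3
[YXZ]:[ZQY] = -2/3:1/3 = -2

[YXZ]:[ZQY] = -2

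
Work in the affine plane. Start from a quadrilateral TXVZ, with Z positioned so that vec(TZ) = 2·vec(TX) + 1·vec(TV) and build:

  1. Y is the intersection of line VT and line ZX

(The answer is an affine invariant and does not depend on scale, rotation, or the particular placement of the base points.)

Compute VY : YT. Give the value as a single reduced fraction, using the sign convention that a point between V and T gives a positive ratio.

VY:YT = -2

Choose coordinates T = (0, 0), X = (1, 0), V = (0, 1), Z = (2, 1).
1. Y is the intersection of line VT and line ZX ⇒ Y = (0, -1)
Y = V + t·(T−V) with t = 2, so VY:YT = t:(1−t) = 2:-1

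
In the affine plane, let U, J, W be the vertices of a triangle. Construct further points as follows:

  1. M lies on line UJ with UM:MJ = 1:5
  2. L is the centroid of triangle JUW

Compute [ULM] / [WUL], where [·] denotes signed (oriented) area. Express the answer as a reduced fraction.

[ULM]:[WUL] = -1/6

Set U = (0, 0), J = (1, 0), W = (0, 1); any affine frame gives the same invariant.
1. M lies on line UJ with UM:MJ = 1:5 ⇒ M = (1/6, 0)
2. L is the centroid of triangle JUW ⇒ L = (1/3, 1/3)
2·[ULM] = -1/18, 2·[WUL] = 1/3
[ULM]:[WUL] = -1/18:1/3 = -1/6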